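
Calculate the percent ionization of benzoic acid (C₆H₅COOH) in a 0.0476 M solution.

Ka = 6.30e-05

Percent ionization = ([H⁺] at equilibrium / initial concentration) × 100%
Percent ionization = 3.57%

Let x = [H⁺]. Ka = x²/(C - x) ⇒ x² + (6.30e-05)x - (6.30e-05)(0.0476) = 0. x = 1.7005e-03. Percent = (1.7005e-03/0.0476) × 100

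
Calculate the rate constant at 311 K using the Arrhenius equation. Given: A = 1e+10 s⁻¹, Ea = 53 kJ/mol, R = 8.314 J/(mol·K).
1.25e+01 s⁻¹

k = A·exp(-Ea/(R·T)) = 1e+10·exp(-53000/(8.314·311)) = 1e+10·exp(-20.4977) = 1e+10·1.2530e-09 = 1.25e+01 s⁻¹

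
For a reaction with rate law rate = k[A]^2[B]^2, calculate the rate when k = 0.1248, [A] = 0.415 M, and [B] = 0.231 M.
0.001147 M/s

rate = k·[A]^2·[B]^2 = 0.1248·(0.415)^2·(0.231)^2 = 0.1248·0.172225·0.053361 = 0.001147 M/s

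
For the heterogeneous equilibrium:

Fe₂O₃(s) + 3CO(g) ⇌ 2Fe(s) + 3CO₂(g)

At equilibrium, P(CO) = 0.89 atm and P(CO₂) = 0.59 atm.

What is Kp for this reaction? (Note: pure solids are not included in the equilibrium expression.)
K_p = 0.291

Solids (Fe₂O₃, Fe) are excluded.
Kp = P(CO₂)³/P(CO)³ = (0.59)³/(0.89)³ = 0.2054/0.705 = 0.291.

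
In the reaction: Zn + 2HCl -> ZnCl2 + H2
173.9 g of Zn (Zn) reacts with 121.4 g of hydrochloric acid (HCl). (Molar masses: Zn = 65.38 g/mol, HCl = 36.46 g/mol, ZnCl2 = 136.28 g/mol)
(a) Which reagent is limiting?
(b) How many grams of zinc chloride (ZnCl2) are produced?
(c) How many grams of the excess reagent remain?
(a) HCl, (b) 226.9 g, (c) 65.05 g

Moles of Zn = 173.9 g ÷ 65.38 g/mol = 2.65983 mol
Moles of HCl = 121.4 g ÷ 36.46 g/mol = 3.32968 mol
Moles ÷ coefficient: Zn: 2.65983/1 = 2.66, HCl: 3.32968/2 = 1.665
(a) HCl has the smaller value, so HCl is the limiting reagent.
(b) Moles of ZnCl2 = 3.32968 mol HCl × (1/2) = 1.66484 mol; mass = 1.66484 mol × 136.28 g/mol = 226.9 g
(c) Zn consumed = 3.32968 × (1/2) = 1.66484 mol; remaining = 2.65983 − 1.66484 = 0.994997 mol; mass = 0.994997 mol × 65.38 g/mol = 65.05 g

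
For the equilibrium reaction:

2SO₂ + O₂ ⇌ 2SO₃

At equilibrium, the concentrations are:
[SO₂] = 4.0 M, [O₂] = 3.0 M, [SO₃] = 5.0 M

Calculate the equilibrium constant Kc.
K_c = 0.5208

Kc = ([SO₃]^2) / ([SO₂]^2 × [O₂])
   = ((5.0)^2) / ((4.0)^2·(3.0))
   = 25 / 48 = 0.5208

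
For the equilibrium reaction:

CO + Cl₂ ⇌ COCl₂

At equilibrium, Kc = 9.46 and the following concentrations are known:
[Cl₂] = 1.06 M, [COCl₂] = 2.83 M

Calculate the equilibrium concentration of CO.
[CO] = 0.2822 M

Kc = ([COCl₂]) / ([CO] × [Cl₂]) = 9.46
[CO]^1 = (product terms)/(Kc · other reactant terms) = 2.83 / (9.46 · 1.06) = 0.28222
[CO] = 0.2822 M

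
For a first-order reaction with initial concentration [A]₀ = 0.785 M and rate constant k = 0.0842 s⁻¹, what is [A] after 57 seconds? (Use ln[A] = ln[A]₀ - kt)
0.0065 M

ln[A] = ln[A]₀ - k·t = ln(0.785) - (0.0842)·(57) = -0.2421 - 4.7994 = -5.0415
[A] = e^(-5.0415) = 0.0065 M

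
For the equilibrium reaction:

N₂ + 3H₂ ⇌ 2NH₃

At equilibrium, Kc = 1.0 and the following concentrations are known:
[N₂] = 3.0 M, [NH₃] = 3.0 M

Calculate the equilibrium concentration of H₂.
[H₂] = 1.4422 M

Kc = ([NH₃]^2) / ([N₂] × [H₂]^3) = 1.0
[H₂]^3 = (product terms)/(Kc · other reactant terms) = 9 / (1.0 · 3) = 3
[H₂] = (3)^(1/3) = 1.4422 M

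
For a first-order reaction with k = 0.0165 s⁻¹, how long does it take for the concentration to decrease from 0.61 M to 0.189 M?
71.01 s

From ln[A] = ln[A]₀ - k·t: t = ln([A]₀/[A])/k = ln(0.61/0.189)/0.0165 = ln(3.2275)/0.0165 = 1.1717/0.0165 = 71.01 s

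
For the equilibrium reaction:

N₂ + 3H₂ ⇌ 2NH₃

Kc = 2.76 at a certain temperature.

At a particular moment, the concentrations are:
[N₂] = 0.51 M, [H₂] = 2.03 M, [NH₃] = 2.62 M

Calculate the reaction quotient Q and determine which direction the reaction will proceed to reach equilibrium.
Q = 1.609, Q < K, reaction proceeds forward (toward products)

Q = ([NH₃]^2) / ([N₂] × [H₂]^3)
  = ((2.62)^2) / ((0.51)·(2.03)^3) = 6.8644/4.2664 = 1.609
Since Q = 1.609 < Kc = 2.76, the reaction proceeds forward (toward products) to reach equilibrium.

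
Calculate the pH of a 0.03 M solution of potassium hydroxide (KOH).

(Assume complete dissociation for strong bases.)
pH = 12.48

[OH⁻] = 0.03 M for strong base. pOH = -log[OH⁻] = 1.52, pH = 14 - pOH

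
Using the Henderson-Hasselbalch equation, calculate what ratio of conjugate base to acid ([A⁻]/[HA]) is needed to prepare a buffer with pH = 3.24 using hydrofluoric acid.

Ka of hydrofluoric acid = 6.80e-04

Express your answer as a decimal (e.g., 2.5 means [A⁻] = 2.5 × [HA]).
[A⁻]/[HA] = 1.182

pKa = −log(6.80e-04) = 3.1675. pH = pKa + log([A⁻]/[HA]). 3.24 = 3.1675 + log(ratio). log(ratio) = 3.24 − 3.1675 = 0.0725. ratio = 10^(0.0725) = 1.182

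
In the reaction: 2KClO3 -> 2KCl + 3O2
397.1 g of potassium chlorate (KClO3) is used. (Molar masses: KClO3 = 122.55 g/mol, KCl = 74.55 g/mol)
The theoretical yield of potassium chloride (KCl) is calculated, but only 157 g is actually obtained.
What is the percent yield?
Moles of KClO3 = 397.1 g ÷ 122.55 g/mol = 3.24031 mol
Mole ratio: 2 mol KCl / 2 mol KClO3
Moles of KCl = 3.24031 × (2/2) = 3.24031 mol
Theoretical yield = 3.24031 mol × 74.55 g/mol = 241.57 g
Actual yield = 157 g
Percent yield = (157 / 241.57) × 100% = 65.0%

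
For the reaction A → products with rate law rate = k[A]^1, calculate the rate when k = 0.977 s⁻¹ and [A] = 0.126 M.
0.1231 M/s

rate = k·[A]^1 = 0.977·(0.126)^1 = 0.977·0.126 = 0.1231 M/s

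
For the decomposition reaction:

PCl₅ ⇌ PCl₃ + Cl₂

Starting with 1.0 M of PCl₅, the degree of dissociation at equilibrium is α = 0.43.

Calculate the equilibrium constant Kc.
K_c = 0.3244

x = α·[A]₀ = 0.43 × 1.0 = 0.43 M dissociated.
At eq: [PCl₅] = 1.0 − 0.43 = 0.57 M; [PCl₃] = [Cl₂] = x = 0.43 M.
Kc = [PCl₃][Cl₂]/[PCl₅] = (0.43)²/0.57 = 0.3244.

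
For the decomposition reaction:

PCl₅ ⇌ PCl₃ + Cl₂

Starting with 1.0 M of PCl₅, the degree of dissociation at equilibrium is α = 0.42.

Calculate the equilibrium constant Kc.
K_c = 0.3041

x = α·[A]₀ = 0.42 × 1.0 = 0.42 M dissociated.
At eq: [PCl₅] = 1.0 − 0.42 = 0.58 M; [PCl₃] = [Cl₂] = x = 0.42 M.
Kc = [PCl₃][Cl₂]/[PCl₅] = (0.42)²/0.58 = 0.3041.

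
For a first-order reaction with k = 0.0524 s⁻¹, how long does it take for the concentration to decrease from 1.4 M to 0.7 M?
13.23 s

From ln[A] = ln[A]₀ - k·t: t = ln([A]₀/[A])/k = ln(1.4/0.7)/0.0524 = ln(2.0000)/0.0524 = 0.6931/0.0524 = 13.23 s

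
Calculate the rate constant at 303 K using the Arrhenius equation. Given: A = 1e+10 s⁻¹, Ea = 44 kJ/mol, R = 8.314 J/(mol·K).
2.60e+02 s⁻¹

k = A·exp(-Ea/(R·T)) = 1e+10·exp(-44000/(8.314·303)) = 1e+10·exp(-17.4663) = 1e+10·2.5972e-08 = 2.60e+02 s⁻¹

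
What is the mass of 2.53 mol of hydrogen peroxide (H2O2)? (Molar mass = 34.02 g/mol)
Mass = 2.53 mol × 34.02 g/mol = 86.07 g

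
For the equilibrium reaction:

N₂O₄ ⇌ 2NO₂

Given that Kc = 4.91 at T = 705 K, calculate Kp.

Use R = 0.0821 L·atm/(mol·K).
K_p = 284.1933

Δn = (moles gaseous products) − (moles gaseous reactants) = 1
T = 705 K; RT = 0.0821 × 705 = 57.8805
Kp = Kc·(RT)^Δn = 4.91 × (57.8805)^1 = 4.91 × 57.8805 = 284.1933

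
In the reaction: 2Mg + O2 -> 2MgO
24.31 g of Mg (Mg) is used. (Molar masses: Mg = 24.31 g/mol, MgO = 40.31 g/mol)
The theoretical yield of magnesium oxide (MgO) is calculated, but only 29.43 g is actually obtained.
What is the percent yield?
Moles of Mg = 24.31 g ÷ 24.31 g/mol = 1 mol
Mole ratio: 2 mol MgO / 2 mol Mg
Moles of MgO = 1 × (2/2) = 1 mol
Theoretical yield = 1 mol × 40.31 g/mol = 40.31 g
Actual yield = 29.43 g
Percent yield = (29.43 / 40.31) × 100% = 73.0%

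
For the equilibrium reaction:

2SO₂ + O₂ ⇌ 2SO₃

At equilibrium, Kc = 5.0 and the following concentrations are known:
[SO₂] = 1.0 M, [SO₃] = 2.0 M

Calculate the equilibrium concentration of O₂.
[O₂] = 0.8000 M

Kc = ([SO₃]^2) / ([SO₂]^2 × [O₂]) = 5.0
[O₂]^1 = (product terms)/(Kc · other reactant terms) = 4 / (5.0 · 1) = 0.8
[O₂] = 0.8000 M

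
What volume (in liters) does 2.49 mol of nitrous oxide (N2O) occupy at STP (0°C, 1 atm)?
At STP, 1 mol of gas occupies 22.4 L
Volume = 2.49 mol × 22.4 L/mol = 55.78 L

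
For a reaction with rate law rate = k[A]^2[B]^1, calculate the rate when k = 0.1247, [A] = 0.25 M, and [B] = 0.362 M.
0.002821 M/s

rate = k·[A]^2·[B]^1 = 0.1247·(0.25)^2·(0.362)^1 = 0.1247·0.0625·0.362 = 0.002821 M/s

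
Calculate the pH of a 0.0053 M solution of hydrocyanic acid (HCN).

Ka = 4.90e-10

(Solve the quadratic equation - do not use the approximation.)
pH = 5.79

x² + Ka×x - Ka×C = 0. Using quadratic formula: [H⁺] = 1.6113e-06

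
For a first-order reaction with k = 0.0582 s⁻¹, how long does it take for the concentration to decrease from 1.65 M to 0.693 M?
14.91 s

From ln[A] = ln[A]₀ - k·t: t = ln([A]₀/[A])/k = ln(1.65/0.693)/0.0582 = ln(2.3810)/0.0582 = 0.8675/0.0582 = 14.91 s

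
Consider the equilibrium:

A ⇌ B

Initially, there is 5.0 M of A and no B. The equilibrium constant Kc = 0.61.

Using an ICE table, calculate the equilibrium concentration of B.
[B] = 1.894 M

ICE: [A] = 5.0 − x, [B] = x.
Kc = x/(5.0 − x) = 0.61 ⇒ x = 0.61·5.0/(1 + 0.61) = 3.05/1.61 = 1.894.
[B] = x = 1.894 M.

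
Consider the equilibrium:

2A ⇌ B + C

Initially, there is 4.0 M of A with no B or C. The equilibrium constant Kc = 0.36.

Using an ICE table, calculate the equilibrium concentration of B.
[B] = 1.091 M

ICE: [A] = 4.0 − 2x, [B] = [C] = x.
Kc = x²/(4.0 − 2x)² = 0.36 ⇒ √Kc = x/(4.0 − 2x).
x = √0.36·4.0/(1 + 2√0.36) = 0.6·4.0/2.2 = 1.0909.
[B] = x = 1.091 M.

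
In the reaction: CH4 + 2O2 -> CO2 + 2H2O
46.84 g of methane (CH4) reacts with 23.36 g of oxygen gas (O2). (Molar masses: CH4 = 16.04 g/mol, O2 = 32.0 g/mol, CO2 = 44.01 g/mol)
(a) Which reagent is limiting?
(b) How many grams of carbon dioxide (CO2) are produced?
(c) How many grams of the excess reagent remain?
(a) O2, (b) 16.06 g, (c) 40.99 g

Moles of CH4 = 46.84 g ÷ 16.04 g/mol = 2.9202 mol
Moles of O2 = 23.36 g ÷ 32.0 g/mol = 0.73 mol
Moles ÷ coefficient: CH4: 2.9202/1 = 2.92, O2: 0.73/2 = 0.365
(a) O2 has the smaller value, so O2 is the limiting reagent.
(b) Moles of CO2 = 0.73 mol O2 × (1/2) = 0.365 mol; mass = 0.365 mol × 44.01 g/mol = 16.06 g
(c) CH4 consumed = 0.73 × (1/2) = 0.365 mol; remaining = 2.9202 − 0.365 = 2.5552 mol; mass = 2.5552 mol × 16.04 g/mol = 40.99 g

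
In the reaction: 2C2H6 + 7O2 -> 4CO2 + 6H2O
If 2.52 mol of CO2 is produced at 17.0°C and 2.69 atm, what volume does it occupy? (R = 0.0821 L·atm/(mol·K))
T = 17.0°C + 273.15 = 290.15 K
V = nRT/P = (2.52 × 0.0821 × 290.15) / 2.69
V = 22.32 L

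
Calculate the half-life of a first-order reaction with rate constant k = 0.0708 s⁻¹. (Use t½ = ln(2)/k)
9.79 s

t½ = ln(2)/k = 0.6931/0.0708 = 9.79 s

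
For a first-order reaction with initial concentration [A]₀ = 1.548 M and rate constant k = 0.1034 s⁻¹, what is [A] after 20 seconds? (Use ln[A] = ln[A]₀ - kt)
0.1957 M

ln[A] = ln[A]₀ - k·t = ln(1.548) - (0.1034)·(20) = 0.4370 - 2.0680 = -1.6310
[A] = e^(-1.6310) = 0.1957 M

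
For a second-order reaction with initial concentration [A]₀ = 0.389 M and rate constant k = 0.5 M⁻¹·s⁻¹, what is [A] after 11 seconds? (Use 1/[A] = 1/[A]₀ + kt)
0.1239 M

1/[A] = 1/[A]₀ + k·t = 1/0.389 + (0.5)·(11) = 2.5707 + 5.5000 = 8.0707
[A] = 1/8.0707 = 0.1239 M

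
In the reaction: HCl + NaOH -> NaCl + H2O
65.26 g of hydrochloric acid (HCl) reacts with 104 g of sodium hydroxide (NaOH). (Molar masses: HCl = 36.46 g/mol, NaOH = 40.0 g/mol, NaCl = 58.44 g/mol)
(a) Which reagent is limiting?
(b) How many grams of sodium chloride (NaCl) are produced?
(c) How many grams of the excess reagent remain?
(a) HCl, (b) 104.6 g, (c) 32.4 g

Moles of HCl = 65.26 g ÷ 36.46 g/mol = 1.78991 mol
Moles of NaOH = 104 g ÷ 40.0 g/mol = 2.6 mol
Moles ÷ coefficient: HCl: 1.78991/1 = 1.79, NaOH: 2.6/1 = 2.6
(a) HCl has the smaller value, so HCl is the limiting reagent.
(b) Moles of NaCl = 1.78991 mol HCl × (1/1) = 1.78991 mol; mass = 1.78991 mol × 58.44 g/mol = 104.6 g
(c) NaOH consumed = 1.78991 × (1/1) = 1.78991 mol; remaining = 2.6 − 1.78991 = 0.810093 mol; mass = 0.810093 mol × 40.0 g/mol = 32.4 g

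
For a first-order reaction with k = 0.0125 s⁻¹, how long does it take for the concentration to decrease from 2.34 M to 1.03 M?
65.65 s

From ln[A] = ln[A]₀ - k·t: t = ln([A]₀/[A])/k = ln(2.34/1.03)/0.0125 = ln(2.2718)/0.0125 = 0.8206/0.0125 = 65.65 s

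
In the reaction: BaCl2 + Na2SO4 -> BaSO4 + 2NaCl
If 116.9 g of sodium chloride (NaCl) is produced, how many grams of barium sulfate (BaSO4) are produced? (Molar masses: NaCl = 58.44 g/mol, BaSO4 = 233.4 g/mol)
Moles of NaCl = 116.9 g ÷ 58.44 g/mol = 2.00034 mol
Mole ratio: 1 mol BaSO4 / 2 mol NaCl
Moles of BaSO4 = 2.00034 × (1/2) = 1.00017 mol
Mass of BaSO4 = 1.00017 mol × 233.4 g/mol = 233.4 g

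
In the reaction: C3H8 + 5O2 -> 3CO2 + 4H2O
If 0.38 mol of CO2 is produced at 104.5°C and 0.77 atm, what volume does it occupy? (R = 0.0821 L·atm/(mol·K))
T = 104.5°C + 273.15 = 377.65 K
V = nRT/P = (0.38 × 0.0821 × 377.65) / 0.77
V = 15.30 L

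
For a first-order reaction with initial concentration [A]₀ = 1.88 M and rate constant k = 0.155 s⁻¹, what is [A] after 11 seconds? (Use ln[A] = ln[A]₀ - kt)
0.3417 M

ln[A] = ln[A]₀ - k·t = ln(1.88) - (0.155)·(11) = 0.6313 - 1.7050 = -1.0737
[A] = e^(-1.0737) = 0.3417 M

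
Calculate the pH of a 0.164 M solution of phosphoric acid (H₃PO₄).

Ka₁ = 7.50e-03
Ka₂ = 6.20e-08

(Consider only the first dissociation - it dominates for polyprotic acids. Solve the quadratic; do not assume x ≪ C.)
pH = 1.50

x² + Ka₁·x − Ka₁·C = 0 with Ka₁ = 7.50e-03, C = 0.164.
x = (−Ka₁ + √(Ka₁² + 4·Ka₁·C))/2 = 3.1521e-02 M, so pH = 1.50.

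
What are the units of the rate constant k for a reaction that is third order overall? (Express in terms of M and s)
M⁻²·s⁻¹

For an n-th order reaction, rate = k·[A]^n has units M/s, so k has units (M/s)/M^n = M^(1-n)·s⁻¹. With n = 3: units = M^(-2)·s⁻¹ = M⁻²·s⁻¹.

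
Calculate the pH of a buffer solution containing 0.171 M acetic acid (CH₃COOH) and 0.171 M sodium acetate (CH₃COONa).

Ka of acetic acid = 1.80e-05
pH = 4.74

pKa = -log(1.80e-05) = 4.74. pH = pKa + log([A⁻]/[HA]) = 4.74 + log(0.171/0.171)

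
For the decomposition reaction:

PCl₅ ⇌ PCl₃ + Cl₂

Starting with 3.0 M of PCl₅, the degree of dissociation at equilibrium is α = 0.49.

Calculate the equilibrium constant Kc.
K_c = 1.4124

x = α·[A]₀ = 0.49 × 3.0 = 1.47 M dissociated.
At eq: [PCl₅] = 3.0 − 1.47 = 1.53 M; [PCl₃] = [Cl₂] = x = 1.47 M.
Kc = [PCl₃][Cl₂]/[PCl₅] = (1.47)²/1.53 = 1.412.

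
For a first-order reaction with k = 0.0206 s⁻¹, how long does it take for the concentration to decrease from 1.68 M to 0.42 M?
67.30 s

From ln[A] = ln[A]₀ - k·t: t = ln([A]₀/[A])/k = ln(1.68/0.42)/0.0206 = ln(4.0000)/0.0206 = 1.3863/0.0206 = 67.30 s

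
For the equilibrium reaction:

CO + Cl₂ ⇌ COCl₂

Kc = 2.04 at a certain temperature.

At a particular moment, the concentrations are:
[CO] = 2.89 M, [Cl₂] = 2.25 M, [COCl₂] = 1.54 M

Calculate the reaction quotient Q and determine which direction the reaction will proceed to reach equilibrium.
Q = 0.237, Q < K, reaction proceeds forward (toward products)

Q = ([COCl₂]) / ([CO] × [Cl₂])
  = ((1.54)) / ((2.89)·(2.25)) = 1.54/6.5025 = 0.2368
Since Q = 0.2368 < Kc = 2.04, the reaction proceeds forward (toward products) to reach equilibrium.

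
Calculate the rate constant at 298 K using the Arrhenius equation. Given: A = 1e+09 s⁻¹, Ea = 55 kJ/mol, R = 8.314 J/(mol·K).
2.29e-01 s⁻¹

k = A·exp(-Ea/(R·T)) = 1e+09·exp(-55000/(8.314·298)) = 1e+09·exp(-22.1992) = 1e+09·2.2858e-10 = 2.29e-01 s⁻¹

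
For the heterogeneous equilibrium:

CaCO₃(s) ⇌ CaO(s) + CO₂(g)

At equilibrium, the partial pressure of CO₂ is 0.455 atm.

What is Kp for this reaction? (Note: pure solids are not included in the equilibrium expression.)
K_p = 0.455

Solids (CaCO₃, CaO) have activity 1 and are excluded.
Kp = P(CO₂) = 0.455.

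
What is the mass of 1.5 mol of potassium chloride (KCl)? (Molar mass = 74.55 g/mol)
Mass = 1.5 mol × 74.55 g/mol = 111.8 g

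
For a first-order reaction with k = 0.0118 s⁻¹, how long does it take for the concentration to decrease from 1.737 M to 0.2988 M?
149.16 s

From ln[A] = ln[A]₀ - k·t: t = ln([A]₀/[A])/k = ln(1.737/0.2988)/0.0118 = ln(5.8133)/0.0118 = 1.7601/0.0118 = 149.16 s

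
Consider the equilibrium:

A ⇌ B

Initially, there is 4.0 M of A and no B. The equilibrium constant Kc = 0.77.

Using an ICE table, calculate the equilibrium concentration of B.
[B] = 1.740 M

ICE: [A] = 4.0 − x, [B] = x.
Kc = x/(4.0 − x) = 0.77 ⇒ x = 0.77·4.0/(1 + 0.77) = 3.08/1.77 = 1.74.
[B] = x = 1.740 M.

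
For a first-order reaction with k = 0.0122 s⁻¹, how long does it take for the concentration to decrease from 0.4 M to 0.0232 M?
233.39 s

From ln[A] = ln[A]₀ - k·t: t = ln([A]₀/[A])/k = ln(0.4/0.0232)/0.0122 = ln(17.2414)/0.0122 = 2.8473/0.0122 = 233.39 s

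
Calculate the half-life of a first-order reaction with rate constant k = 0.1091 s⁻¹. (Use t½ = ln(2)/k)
6.35 s

t½ = ln(2)/k = 0.6931/0.1091 = 6.35 s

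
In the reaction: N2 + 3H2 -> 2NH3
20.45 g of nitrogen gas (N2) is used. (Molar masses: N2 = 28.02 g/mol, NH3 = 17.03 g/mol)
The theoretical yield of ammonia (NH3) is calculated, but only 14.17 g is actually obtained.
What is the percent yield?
Moles of N2 = 20.45 g ÷ 28.02 g/mol = 0.729836 mol
Mole ratio: 2 mol NH3 / 1 mol N2
Moles of NH3 = 0.729836 × (2/1) = 1.45967 mol
Theoretical yield = 1.45967 mol × 17.03 g/mol = 24.858 g
Actual yield = 14.17 g
Percent yield = (14.17 / 24.858) × 100% = 57.0%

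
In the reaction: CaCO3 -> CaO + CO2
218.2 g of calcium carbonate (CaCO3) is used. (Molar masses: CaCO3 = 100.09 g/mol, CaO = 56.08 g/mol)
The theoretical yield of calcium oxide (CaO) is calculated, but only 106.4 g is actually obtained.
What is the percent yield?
Moles of CaCO3 = 218.2 g ÷ 100.09 g/mol = 2.18004 mol
Mole ratio: 1 mol CaO / 1 mol CaCO3
Moles of CaO = 2.18004 × (1/1) = 2.18004 mol
Theoretical yield = 2.18004 mol × 56.08 g/mol = 122.26 g
Actual yield = 106.4 g
Percent yield = (106.4 / 122.26) × 100% = 87.0%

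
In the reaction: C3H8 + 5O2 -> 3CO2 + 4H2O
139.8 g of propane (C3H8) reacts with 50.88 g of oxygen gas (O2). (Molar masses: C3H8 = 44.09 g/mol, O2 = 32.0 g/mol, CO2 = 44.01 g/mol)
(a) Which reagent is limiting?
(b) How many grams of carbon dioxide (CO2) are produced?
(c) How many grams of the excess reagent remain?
(a) O2, (b) 41.99 g, (c) 125.8 g

Moles of C3H8 = 139.8 g ÷ 44.09 g/mol = 3.17079 mol
Moles of O2 = 50.88 g ÷ 32.0 g/mol = 1.59 mol
Moles ÷ coefficient: C3H8: 3.17079/1 = 3.171, O2: 1.59/5 = 0.318
(a) O2 has the smaller value, so O2 is the limiting reagent.
(b) Moles of CO2 = 1.59 mol O2 × (3/5) = 0.954 mol; mass = 0.954 mol × 44.01 g/mol = 41.99 g
(c) C3H8 consumed = 1.59 × (1/5) = 0.318 mol; remaining = 3.17079 − 0.318 = 2.85279 mol; mass = 2.85279 mol × 44.09 g/mol = 125.8 g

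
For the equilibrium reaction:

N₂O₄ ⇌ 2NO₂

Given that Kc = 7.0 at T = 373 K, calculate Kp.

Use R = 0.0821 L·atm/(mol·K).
K_p = 214.3631

Δn = (moles gaseous products) − (moles gaseous reactants) = 1
T = 373 K; RT = 0.0821 × 373 = 30.6233
Kp = Kc·(RT)^Δn = 7.0 × (30.6233)^1 = 7.0 × 30.6233 = 214.3631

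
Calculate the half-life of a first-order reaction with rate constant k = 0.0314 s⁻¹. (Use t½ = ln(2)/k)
22.07 s

t½ = ln(2)/k = 0.6931/0.0314 = 22.07 s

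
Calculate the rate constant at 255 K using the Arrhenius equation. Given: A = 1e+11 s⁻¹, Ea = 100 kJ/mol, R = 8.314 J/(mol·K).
3.27e-10 s⁻¹

k = A·exp(-Ea/(R·T)) = 1e+11·exp(-100000/(8.314·255)) = 1e+11·exp(-47.1683) = 1e+11·3.2741e-21 = 3.27e-10 s⁻¹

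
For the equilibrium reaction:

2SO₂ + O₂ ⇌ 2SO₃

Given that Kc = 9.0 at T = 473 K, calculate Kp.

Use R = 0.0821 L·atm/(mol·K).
K_p = 0.2318

Δn = (moles gaseous products) − (moles gaseous reactants) = -1
T = 473 K; RT = 0.0821 × 473 = 38.8333
Kp = Kc·(RT)^Δn = 9.0 × (38.8333)^-1 = 9.0 × 0.0257511 = 0.2318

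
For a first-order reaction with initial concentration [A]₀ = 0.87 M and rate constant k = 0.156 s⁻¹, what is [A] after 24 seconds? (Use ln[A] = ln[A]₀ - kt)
0.0206 M

ln[A] = ln[A]₀ - k·t = ln(0.87) - (0.156)·(24) = -0.1393 - 3.7440 = -3.8833
[A] = e^(-3.8833) = 0.0206 M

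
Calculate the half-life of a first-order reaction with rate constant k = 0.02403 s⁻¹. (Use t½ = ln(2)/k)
28.85 s

t½ = ln(2)/k = 0.6931/0.02403 = 28.85 s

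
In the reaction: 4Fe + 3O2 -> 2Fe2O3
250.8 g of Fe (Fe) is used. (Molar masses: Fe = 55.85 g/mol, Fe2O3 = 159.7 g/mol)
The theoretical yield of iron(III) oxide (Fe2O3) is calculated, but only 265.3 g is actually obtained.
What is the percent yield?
Moles of Fe = 250.8 g ÷ 55.85 g/mol = 4.4906 mol
Mole ratio: 2 mol Fe2O3 / 4 mol Fe
Moles of Fe2O3 = 4.4906 × (2/4) = 2.2453 mol
Theoretical yield = 2.2453 mol × 159.7 g/mol = 358.57 g
Actual yield = 265.3 g
Percent yield = (265.3 / 358.57) × 100% = 74.0%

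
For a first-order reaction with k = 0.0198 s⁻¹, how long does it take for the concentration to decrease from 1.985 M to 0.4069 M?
80.04 s

From ln[A] = ln[A]₀ - k·t: t = ln([A]₀/[A])/k = ln(1.985/0.4069)/0.0198 = ln(4.8783)/0.0198 = 1.5848/0.0198 = 80.04 s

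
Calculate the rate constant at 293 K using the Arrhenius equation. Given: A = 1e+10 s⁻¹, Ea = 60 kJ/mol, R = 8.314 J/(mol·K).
2.01e-01 s⁻¹

k = A·exp(-Ea/(R·T)) = 1e+10·exp(-60000/(8.314·293)) = 1e+10·exp(-24.6305) = 1e+10·2.0096e-11 = 2.01e-01 s⁻¹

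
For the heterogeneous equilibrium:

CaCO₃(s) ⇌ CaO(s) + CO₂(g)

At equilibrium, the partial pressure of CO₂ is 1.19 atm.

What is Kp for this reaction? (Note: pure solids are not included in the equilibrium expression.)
K_p = 1.19

Solids (CaCO₃, CaO) have activity 1 and are excluded.
Kp = P(CO₂) = 1.19.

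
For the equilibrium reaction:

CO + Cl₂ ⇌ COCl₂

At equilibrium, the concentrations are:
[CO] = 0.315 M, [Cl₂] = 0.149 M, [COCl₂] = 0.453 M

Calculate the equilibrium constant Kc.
K_c = 9.6516

Kc = ([COCl₂]) / ([CO] × [Cl₂])
   = ((0.453)) / ((0.315)·(0.149))
   = 0.453 / 0.046935 = 9.6516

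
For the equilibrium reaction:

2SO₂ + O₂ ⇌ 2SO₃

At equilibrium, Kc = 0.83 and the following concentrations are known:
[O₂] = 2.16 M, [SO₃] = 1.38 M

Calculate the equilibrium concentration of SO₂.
[SO₂] = 1.0307 M

Kc = ([SO₃]^2) / ([SO₂]^2 × [O₂]) = 0.83
[SO₂]^2 = (product terms)/(Kc · other reactant terms) = 1.9044 / (0.83 · 2.16) = 1.0622
[SO₂] = (1.0622)^(1/2) = 1.0307 M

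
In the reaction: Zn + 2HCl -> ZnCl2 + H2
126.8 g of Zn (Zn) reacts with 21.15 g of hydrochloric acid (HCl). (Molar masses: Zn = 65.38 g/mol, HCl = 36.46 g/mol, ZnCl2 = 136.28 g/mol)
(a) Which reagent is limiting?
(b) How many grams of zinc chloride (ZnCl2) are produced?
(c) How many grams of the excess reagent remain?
(a) HCl, (b) 39.53 g, (c) 107.8 g

Moles of Zn = 126.8 g ÷ 65.38 g/mol = 1.93943 mol
Moles of HCl = 21.15 g ÷ 36.46 g/mol = 0.580088 mol
Moles ÷ coefficient: Zn: 1.93943/1 = 1.939, HCl: 0.580088/2 = 0.29
(a) HCl has the smaller value, so HCl is the limiting reagent.
(b) Moles of ZnCl2 = 0.580088 mol HCl × (1/2) = 0.290044 mol; mass = 0.290044 mol × 136.28 g/mol = 39.53 g
(c) Zn consumed = 0.580088 × (1/2) = 0.290044 mol; remaining = 1.93943 − 0.290044 = 1.64939 mol; mass = 1.64939 mol × 65.38 g/mol = 107.8 g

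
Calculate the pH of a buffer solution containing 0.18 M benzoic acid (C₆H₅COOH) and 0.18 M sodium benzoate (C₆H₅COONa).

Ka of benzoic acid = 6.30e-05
pH = 4.20

pKa = -log(6.30e-05) = 4.20. pH = pKa + log([A⁻]/[HA]) = 4.20 + log(0.18/0.18)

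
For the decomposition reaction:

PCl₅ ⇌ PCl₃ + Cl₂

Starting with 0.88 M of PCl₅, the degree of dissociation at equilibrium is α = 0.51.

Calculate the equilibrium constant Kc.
K_c = 0.4671

x = α·[A]₀ = 0.51 × 0.88 = 0.4488 M dissociated.
At eq: [PCl₅] = 0.88 − 0.4488 = 0.4312 M; [PCl₃] = [Cl₂] = x = 0.4488 M.
Kc = [PCl₃][Cl₂]/[PCl₅] = (0.4488)²/0.4312 = 0.4671.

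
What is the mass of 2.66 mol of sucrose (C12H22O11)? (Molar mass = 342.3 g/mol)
Mass = 2.66 mol × 342.3 g/mol = 910.5 g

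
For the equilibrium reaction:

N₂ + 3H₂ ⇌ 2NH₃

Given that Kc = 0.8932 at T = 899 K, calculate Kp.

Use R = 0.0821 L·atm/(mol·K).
K_p = 1.64e-04

Δn = (moles gaseous products) − (moles gaseous reactants) = -2
T = 899 K; RT = 0.0821 × 899 = 73.8079
Kp = Kc·(RT)^Δn = 0.8932 × (73.8079)^-2 = 0.8932 × 0.000183567 = 1.64e-04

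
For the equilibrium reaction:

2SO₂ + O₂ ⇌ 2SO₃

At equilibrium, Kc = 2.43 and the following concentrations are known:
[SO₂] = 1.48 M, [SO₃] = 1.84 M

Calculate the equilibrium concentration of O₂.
[O₂] = 0.6361 M

Kc = ([SO₃]^2) / ([SO₂]^2 × [O₂]) = 2.43
[O₂]^1 = (product terms)/(Kc · other reactant terms) = 3.3856 / (2.43 · 2.1904) = 0.63607
[O₂] = 0.6361 M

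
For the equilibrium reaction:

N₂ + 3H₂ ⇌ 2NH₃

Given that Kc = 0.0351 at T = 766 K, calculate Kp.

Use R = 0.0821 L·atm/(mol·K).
K_p = 8.87e-06

Δn = (moles gaseous products) − (moles gaseous reactants) = -2
T = 766 K; RT = 0.0821 × 766 = 62.8886
Kp = Kc·(RT)^Δn = 0.0351 × (62.8886)^-2 = 0.0351 × 0.000252846 = 8.87e-06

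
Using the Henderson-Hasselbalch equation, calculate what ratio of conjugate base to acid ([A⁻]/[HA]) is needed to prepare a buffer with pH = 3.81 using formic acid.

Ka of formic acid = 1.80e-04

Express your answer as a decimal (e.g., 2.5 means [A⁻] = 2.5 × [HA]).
[A⁻]/[HA] = 1.162

pKa = −log(1.80e-04) = 3.7447. pH = pKa + log([A⁻]/[HA]). 3.81 = 3.7447 + log(ratio). log(ratio) = 3.81 − 3.7447 = 0.0653. ratio = 10^(0.0653) = 1.162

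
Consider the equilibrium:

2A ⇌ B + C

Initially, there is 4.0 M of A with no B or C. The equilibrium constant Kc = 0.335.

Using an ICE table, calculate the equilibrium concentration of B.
[B] = 1.073 M

ICE: [A] = 4.0 − 2x, [B] = [C] = x.
Kc = x²/(4.0 − 2x)² = 0.335 ⇒ √Kc = x/(4.0 − 2x).
x = √0.335·4.0/(1 + 2√0.335) = 0.57879·4.0/2.1576 = 1.073.
[B] = x = 1.073 M.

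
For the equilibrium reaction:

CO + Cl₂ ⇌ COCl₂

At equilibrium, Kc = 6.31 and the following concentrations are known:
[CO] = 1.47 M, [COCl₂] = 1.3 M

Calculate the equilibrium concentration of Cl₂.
[Cl₂] = 0.1402 M

Kc = ([COCl₂]) / ([CO] × [Cl₂]) = 6.31
[Cl₂]^1 = (product terms)/(Kc · other reactant terms) = 1.3 / (6.31 · 1.47) = 0.14015
[Cl₂] = 0.1402 M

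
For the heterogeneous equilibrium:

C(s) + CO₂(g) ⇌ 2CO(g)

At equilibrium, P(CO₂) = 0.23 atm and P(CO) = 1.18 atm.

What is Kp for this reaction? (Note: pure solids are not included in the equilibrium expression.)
K_p = 6.054

Solid C is excluded.
Kp = P(CO)²/P(CO₂) = (1.18)²/0.23 = 1.392/0.23 = 6.054.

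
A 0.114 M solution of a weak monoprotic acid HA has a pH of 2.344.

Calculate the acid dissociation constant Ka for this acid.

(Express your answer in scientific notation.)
K_a = 1.87e-04

[H⁺] = 10^(−pH) = 10^(−2.344) = 4.529e-03 M. For HA ⇌ H⁺ + A⁻, Ka = x²/(C − x) = (4.529e-03)²/(0.114 − 4.529e-03) = 1.87e-04.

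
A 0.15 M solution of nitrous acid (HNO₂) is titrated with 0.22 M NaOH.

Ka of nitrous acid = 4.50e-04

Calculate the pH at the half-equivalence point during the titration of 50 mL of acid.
pH = pKa = 3.35

At the half-equivalence point, [HA] = [A⁻], so by Henderson–Hasselbalch pH = pKa + log(1) = pKa.
pKa = −log(4.50e-04) = 3.35.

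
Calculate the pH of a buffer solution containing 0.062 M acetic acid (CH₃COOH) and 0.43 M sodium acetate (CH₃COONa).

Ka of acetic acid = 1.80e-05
pH = 5.59

pKa = -log(1.80e-05) = 4.74. pH = pKa + log([A⁻]/[HA]) = 4.74 + log(0.43/0.062)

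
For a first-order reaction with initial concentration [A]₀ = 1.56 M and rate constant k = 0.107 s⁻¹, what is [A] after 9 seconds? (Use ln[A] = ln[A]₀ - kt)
0.5955 M

ln[A] = ln[A]₀ - k·t = ln(1.56) - (0.107)·(9) = 0.4447 - 0.9630 = -0.5183
[A] = e^(-0.5183) = 0.5955 M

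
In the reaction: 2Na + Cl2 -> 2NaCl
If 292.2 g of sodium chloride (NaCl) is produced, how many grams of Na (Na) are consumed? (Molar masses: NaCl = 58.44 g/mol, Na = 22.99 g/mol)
Moles of NaCl = 292.2 g ÷ 58.44 g/mol = 5 mol
Mole ratio: 2 mol Na / 2 mol NaCl
Moles of Na = 5 × (2/2) = 5 mol
Mass of Na = 5 mol × 22.99 g/mol = 114.9 g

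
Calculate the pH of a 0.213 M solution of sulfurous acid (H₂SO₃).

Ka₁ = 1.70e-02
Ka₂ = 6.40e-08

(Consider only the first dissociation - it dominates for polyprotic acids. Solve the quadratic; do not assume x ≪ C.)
pH = 1.28

x² + Ka₁·x − Ka₁·C = 0 with Ka₁ = 1.70e-02, C = 0.213.
x = (−Ka₁ + √(Ka₁² + 4·Ka₁·C))/2 = 5.2272e-02 M, so pH = 1.28.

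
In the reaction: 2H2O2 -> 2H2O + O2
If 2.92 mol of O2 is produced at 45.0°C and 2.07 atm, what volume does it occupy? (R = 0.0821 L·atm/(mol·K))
T = 45.0°C + 273.15 = 318.15 K
V = nRT/P = (2.92 × 0.0821 × 318.15) / 2.07
V = 36.85 L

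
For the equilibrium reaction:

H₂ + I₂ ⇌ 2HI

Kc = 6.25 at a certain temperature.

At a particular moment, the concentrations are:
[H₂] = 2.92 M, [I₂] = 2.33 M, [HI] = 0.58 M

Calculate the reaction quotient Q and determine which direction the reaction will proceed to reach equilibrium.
Q = 0.049, Q < K, reaction proceeds forward (toward products)

Q = ([HI]^2) / ([H₂] × [I₂])
  = ((0.58)^2) / ((2.92)·(2.33)) = 0.3364/6.8036 = 0.04944
Since Q = 0.04944 < Kc = 6.25, the reaction proceeds forward (toward products) to reach equilibrium.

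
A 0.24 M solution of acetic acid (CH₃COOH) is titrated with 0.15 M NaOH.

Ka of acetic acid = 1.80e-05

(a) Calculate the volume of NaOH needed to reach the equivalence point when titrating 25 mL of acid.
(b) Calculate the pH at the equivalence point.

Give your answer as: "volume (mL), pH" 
V = 40.0 mL, pH = 8.85

(a) At equivalence: moles acid = moles base.
moles acid = 0.24 × 0.025 = 0.006 mol; V_NaOH = 0.006/0.15 = 0.04 L = 40.0 mL.
(b) At equivalence, all acid → conjugate base A⁻ at [A⁻] = 0.006/0.065 = 0.09231 M.
Kb = Kw/Ka = 1.0e-14/1.80e-05 = 5.556e-10; [OH⁻] = √(Kb·[A⁻]) = 7.161e-06; pOH = 5.15; pH = 14 − pOH = 8.85.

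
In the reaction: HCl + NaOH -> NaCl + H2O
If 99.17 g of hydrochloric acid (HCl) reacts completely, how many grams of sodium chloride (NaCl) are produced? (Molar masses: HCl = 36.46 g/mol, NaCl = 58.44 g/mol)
Moles of HCl = 99.17 g ÷ 36.46 g/mol = 2.71997 mol
Mole ratio: 1 mol NaCl / 1 mol HCl
Moles of NaCl = 2.71997 × (1/1) = 2.71997 mol
Mass of NaCl = 2.71997 mol × 58.44 g/mol = 159 g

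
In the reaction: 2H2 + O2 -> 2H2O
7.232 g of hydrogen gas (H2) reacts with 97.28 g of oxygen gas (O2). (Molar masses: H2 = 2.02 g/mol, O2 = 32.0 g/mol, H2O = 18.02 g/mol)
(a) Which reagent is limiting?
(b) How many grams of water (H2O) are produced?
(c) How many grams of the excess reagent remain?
(a) H2, (b) 64.52 g, (c) 40 g

Moles of H2 = 7.232 g ÷ 2.02 g/mol = 3.5802 mol
Moles of O2 = 97.28 g ÷ 32.0 g/mol = 3.04 mol
Moles ÷ coefficient: H2: 3.5802/2 = 1.79, O2: 3.04/1 = 3.04
(a) H2 has the smaller value, so H2 is the limiting reagent.
(b) Moles of H2O = 3.5802 mol H2 × (2/2) = 3.5802 mol; mass = 3.5802 mol × 18.02 g/mol = 64.52 g
(c) O2 consumed = 3.5802 × (1/2) = 1.7901 mol; remaining = 3.04 − 1.7901 = 1.2499 mol; mass = 1.2499 mol × 32.0 g/mol = 40 g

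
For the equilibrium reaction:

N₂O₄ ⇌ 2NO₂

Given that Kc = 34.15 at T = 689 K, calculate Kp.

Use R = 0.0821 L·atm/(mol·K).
K_p = 1.93e+03

Δn = (moles gaseous products) − (moles gaseous reactants) = 1
T = 689 K; RT = 0.0821 × 689 = 56.5669
Kp = Kc·(RT)^Δn = 34.15 × (56.5669)^1 = 34.15 × 56.5669 = 1.93e+03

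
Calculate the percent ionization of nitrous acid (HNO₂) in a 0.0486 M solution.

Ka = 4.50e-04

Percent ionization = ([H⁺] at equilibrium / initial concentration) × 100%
Percent ionization = 9.17%

Let x = [H⁺]. Ka = x²/(C - x) ⇒ x² + (4.50e-04)x - (4.50e-04)(0.0486) = 0. x = 4.4569e-03. Percent = (4.4569e-03/0.0486) × 100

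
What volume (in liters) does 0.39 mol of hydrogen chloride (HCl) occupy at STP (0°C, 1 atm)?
At STP, 1 mol of gas occupies 22.4 L
Volume = 0.39 mol × 22.4 L/mol = 8.74 L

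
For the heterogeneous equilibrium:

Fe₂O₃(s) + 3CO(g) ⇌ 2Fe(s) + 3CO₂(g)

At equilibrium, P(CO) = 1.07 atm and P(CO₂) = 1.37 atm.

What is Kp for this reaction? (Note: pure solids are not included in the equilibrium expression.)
K_p = 2.099

Solids (Fe₂O₃, Fe) are excluded.
Kp = P(CO₂)³/P(CO)³ = (1.37)³/(1.07)³ = 2.571/1.225 = 2.099.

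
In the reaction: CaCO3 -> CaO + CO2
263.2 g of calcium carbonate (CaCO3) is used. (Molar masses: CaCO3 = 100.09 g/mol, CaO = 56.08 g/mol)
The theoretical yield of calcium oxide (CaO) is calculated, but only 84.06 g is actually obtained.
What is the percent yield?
Moles of CaCO3 = 263.2 g ÷ 100.09 g/mol = 2.62963 mol
Mole ratio: 1 mol CaO / 1 mol CaCO3
Moles of CaO = 2.62963 × (1/1) = 2.62963 mol
Theoretical yield = 2.62963 mol × 56.08 g/mol = 147.47 g
Actual yield = 84.06 g
Percent yield = (84.06 / 147.47) × 100% = 57.0%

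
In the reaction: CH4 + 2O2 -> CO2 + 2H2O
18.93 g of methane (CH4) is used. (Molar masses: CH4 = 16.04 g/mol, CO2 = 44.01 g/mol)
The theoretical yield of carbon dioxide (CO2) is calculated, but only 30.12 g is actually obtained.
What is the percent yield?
Moles of CH4 = 18.93 g ÷ 16.04 g/mol = 1.18017 mol
Mole ratio: 1 mol CO2 / 1 mol CH4
Moles of CO2 = 1.18017 × (1/1) = 1.18017 mol
Theoretical yield = 1.18017 mol × 44.01 g/mol = 51.939 g
Actual yield = 30.12 g
Percent yield = (30.12 / 51.939) × 100% = 58.0%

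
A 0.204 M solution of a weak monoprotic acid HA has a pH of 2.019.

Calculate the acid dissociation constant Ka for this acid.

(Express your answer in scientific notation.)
K_a = 4.71e-04

[H⁺] = 10^(−pH) = 10^(−2.019) = 9.572e-03 M. For HA ⇌ H⁺ + A⁻, Ka = x²/(C − x) = (9.572e-03)²/(0.204 − 9.572e-03) = 4.71e-04.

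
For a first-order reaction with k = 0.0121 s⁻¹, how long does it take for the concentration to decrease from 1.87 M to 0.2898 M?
154.09 s

From ln[A] = ln[A]₀ - k·t: t = ln([A]₀/[A])/k = ln(1.87/0.2898)/0.0121 = ln(6.4527)/0.0121 = 1.8645/0.0121 = 154.09 s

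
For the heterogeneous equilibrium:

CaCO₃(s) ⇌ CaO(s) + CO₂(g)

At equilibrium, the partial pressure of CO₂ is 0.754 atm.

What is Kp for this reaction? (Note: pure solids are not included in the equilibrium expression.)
K_p = 0.754

Solids (CaCO₃, CaO) have activity 1 and are excluded.
Kp = P(CO₂) = 0.754.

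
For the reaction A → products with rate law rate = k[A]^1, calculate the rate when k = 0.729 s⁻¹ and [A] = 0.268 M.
0.1954 M/s

rate = k·[A]^1 = 0.729·(0.268)^1 = 0.729·0.268 = 0.1954 M/s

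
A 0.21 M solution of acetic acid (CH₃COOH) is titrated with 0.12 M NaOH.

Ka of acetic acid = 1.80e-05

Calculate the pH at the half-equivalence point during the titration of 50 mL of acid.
pH = pKa = 4.74

At the half-equivalence point, [HA] = [A⁻], so by Henderson–Hasselbalch pH = pKa + log(1) = pKa.
pKa = −log(1.80e-05) = 4.74.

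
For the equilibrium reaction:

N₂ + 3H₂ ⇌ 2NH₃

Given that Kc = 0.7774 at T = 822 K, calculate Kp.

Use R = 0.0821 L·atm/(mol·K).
K_p = 1.71e-04

Δn = (moles gaseous products) − (moles gaseous reactants) = -2
T = 822 K; RT = 0.0821 × 822 = 67.4862
Kp = Kc·(RT)^Δn = 0.7774 × (67.4862)^-2 = 0.7774 × 0.000219569 = 1.71e-04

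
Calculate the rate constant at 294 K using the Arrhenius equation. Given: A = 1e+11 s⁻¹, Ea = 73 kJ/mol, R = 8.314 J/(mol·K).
1.07e-02 s⁻¹

k = A·exp(-Ea/(R·T)) = 1e+11·exp(-73000/(8.314·294)) = 1e+11·exp(-29.8652) = 1e+11·1.0708e-13 = 1.07e-02 s⁻¹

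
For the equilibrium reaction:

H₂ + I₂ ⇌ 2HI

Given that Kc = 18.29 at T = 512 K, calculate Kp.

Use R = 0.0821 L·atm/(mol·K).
K_p = 18.2900

Δn = (moles gaseous products) − (moles gaseous reactants) = 0
T = 512 K; RT = 0.0821 × 512 = 42.0352
Kp = Kc·(RT)^Δn = 18.29 × (42.0352)^0 = 18.29 × 1 = 18.2900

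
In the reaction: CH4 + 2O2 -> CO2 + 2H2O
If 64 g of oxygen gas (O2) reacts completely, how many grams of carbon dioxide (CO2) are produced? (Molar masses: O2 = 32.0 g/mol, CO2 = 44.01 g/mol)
Moles of O2 = 64 g ÷ 32.0 g/mol = 2 mol
Mole ratio: 1 mol CO2 / 2 mol O2
Moles of CO2 = 2 × (1/2) = 1 mol
Mass of CO2 = 1 mol × 44.01 g/mol = 44.01 g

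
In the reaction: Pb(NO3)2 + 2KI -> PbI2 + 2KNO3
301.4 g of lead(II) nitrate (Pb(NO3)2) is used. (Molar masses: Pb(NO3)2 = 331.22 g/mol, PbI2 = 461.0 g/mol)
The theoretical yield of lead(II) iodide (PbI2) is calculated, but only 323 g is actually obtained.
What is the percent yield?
Moles of Pb(NO3)2 = 301.4 g ÷ 331.22 g/mol = 0.909969 mol
Mole ratio: 1 mol PbI2 / 1 mol Pb(NO3)2
Moles of PbI2 = 0.909969 × (1/1) = 0.909969 mol
Theoretical yield = 0.909969 mol × 461.0 g/mol = 419.5 g
Actual yield = 323 g
Percent yield = (323 / 419.5) × 100% = 77.0%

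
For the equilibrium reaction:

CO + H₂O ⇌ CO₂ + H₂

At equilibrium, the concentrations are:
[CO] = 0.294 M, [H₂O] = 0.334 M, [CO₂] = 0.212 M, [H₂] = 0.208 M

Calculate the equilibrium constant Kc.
K_c = 0.4491

Kc = ([CO₂] × [H₂]) / ([CO] × [H₂O])
   = ((0.212)·(0.208)) / ((0.294)·(0.334))
   = 0.044096 / 0.098196 = 0.4491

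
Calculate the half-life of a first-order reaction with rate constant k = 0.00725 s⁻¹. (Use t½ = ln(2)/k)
95.61 s

t½ = ln(2)/k = 0.6931/0.00725 = 95.61 s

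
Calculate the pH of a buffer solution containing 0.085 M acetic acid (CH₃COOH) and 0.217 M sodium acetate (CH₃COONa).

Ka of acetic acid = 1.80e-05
pH = 5.15

pKa = -log(1.80e-05) = 4.74. pH = pKa + log([A⁻]/[HA]) = 4.74 + log(0.217/0.085)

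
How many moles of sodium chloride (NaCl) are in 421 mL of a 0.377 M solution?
Moles = Molarity × Volume (L)
Moles = 0.377 M × 0.421 L = 0.1587 mol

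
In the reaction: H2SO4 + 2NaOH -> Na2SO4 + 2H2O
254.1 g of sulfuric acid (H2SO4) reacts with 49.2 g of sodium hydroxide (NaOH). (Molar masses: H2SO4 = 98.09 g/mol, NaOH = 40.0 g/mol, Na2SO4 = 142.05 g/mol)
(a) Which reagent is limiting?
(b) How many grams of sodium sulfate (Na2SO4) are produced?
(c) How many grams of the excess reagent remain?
(a) NaOH, (b) 87.36 g, (c) 193.8 g

Moles of H2SO4 = 254.1 g ÷ 98.09 g/mol = 2.59048 mol
Moles of NaOH = 49.2 g ÷ 40.0 g/mol = 1.23 mol
Moles ÷ coefficient: H2SO4: 2.59048/1 = 2.59, NaOH: 1.23/2 = 0.615
(a) NaOH has the smaller value, so NaOH is the limiting reagent.
(b) Moles of Na2SO4 = 1.23 mol NaOH × (1/2) = 0.615 mol; mass = 0.615 mol × 142.05 g/mol = 87.36 g
(c) H2SO4 consumed = 1.23 × (1/2) = 0.615 mol; remaining = 2.59048 − 0.615 = 1.97548 mol; mass = 1.97548 mol × 98.09 g/mol = 193.8 g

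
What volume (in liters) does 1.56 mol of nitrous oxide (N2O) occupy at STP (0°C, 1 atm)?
At STP, 1 mol of gas occupies 22.4 L
Volume = 1.56 mol × 22.4 L/mol = 34.94 L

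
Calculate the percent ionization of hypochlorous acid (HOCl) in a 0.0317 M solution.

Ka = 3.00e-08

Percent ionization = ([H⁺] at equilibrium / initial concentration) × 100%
Percent ionization = 0.0972%

Let x = [H⁺]. Ka = x²/(C - x) ⇒ x² + (3.00e-08)x - (3.00e-08)(0.0317) = 0. x = 3.0823e-05. Percent = (3.0823e-05/0.0317) × 100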